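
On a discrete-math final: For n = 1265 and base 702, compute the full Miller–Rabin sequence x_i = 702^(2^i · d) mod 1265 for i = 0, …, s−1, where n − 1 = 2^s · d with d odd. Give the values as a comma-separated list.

n − 1 = 1264 = 2^4 · 79, so s = 4 and d = 79.
x_0 = 702^79 mod 1265 = 1248.
x_1 = 1248^2 mod 1265 = 289.
x_2 = 289^2 mod 1265 = 31.
x_3 = 31^2 mod 1265 = 961.

1248, 289, 31, 961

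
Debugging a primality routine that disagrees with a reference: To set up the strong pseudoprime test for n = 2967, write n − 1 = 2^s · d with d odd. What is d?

Halving: 2966 → 1483; 1483 is odd.
So 2966 = 2^1 · 1483.

1483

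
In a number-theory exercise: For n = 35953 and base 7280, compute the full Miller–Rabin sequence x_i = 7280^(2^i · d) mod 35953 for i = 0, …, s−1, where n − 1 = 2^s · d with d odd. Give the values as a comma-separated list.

23789, 16301, 29931, 23860

n − 1 = 35952 = 2^4 · 2247, so s = 4 and d = 2247.
x_0 = 7280^2247 mod 35953 = 23789.
x_1 = 23789^2 mod 35953 = 16301.
x_2 = 16301^2 mod 35953 = 29931.
x_3 = 29931^2 mod 35953 = 23860.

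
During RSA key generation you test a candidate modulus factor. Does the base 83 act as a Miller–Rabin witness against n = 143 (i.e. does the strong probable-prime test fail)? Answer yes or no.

yes

n − 1 = 142 = 2^1 · 71, so s = 1 and d = 71.
Repeated squaring mod 143: 83^1 ≡ 83, 83^2 ≡ 25, 83^4 ≡ 53, 83^8 ≡ 92, 83^16 ≡ 27, 83^32 ≡ 14, 83^64 ≡ 53.
71 = 64 + 4 + 2 + 1, so 83^71 ≡ 53·53·25·83 ≡ 138 (mod 143).
x_0 = 83^71 mod 143 = 138.
x_0 ∉ {1, 142} and s = 1, so 83 is a Miller–Rabin witness and 143 is composite.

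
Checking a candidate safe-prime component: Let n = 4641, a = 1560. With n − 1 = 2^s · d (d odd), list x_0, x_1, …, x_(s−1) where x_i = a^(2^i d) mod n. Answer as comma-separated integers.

1560, 1716, 2262, 2262, 2262

n − 1 = 4640 = 2^5 · 145, so s = 5 and d = 145.
x_0 = 1560^145 mod 4641 = 1560.
x_1 = 1560^2 mod 4641 = 1716.
x_2 = 1716^2 mod 4641 = 2262.
x_3 = 2262^2 mod 4641 = 2262.
x_4 = 2262^2 mod 4641 = 2262.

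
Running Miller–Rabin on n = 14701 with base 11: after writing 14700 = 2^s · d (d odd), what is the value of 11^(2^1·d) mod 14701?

7441

n − 1 = 14700 = 2^2 · 3675, so s = 2 and d = 3675.
Repeated squaring mod 14701: 11^1 ≡ 11, 11^2 ≡ 121, 11^4 ≡ 14641, 11^8 ≡ 3600, 11^16 ≡ 8419, 11^32 ≡ 6040, 11^64 ≡ 8419, 11^128 ≡ 6040, 11^256 ≡ 8419, 11^512 ≡ 6040, 11^1024 ≡ 8419, 11^2048 ≡ 6040.
3675 = 2048 + 1024 + 512 + 64 + 16 + 8 + 2 + 1, so 11^3675 ≡ 6040·8419·6040·8419·8419·3600·121·11 ≡ 10237 (mod 14701).
x_0 = 10237.
x_1 = 10237^2 mod 14701 = 7441.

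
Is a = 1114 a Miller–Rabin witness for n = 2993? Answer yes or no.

n − 1 = 2992 = 2^4 · 187, so s = 4 and d = 187.
By repeated squaring, 1114^187 ≡ 2361 (mod 2993).
x_0 = 1114^187 mod 2993 = 2361.
x_0 is neither 1 nor 2992, so continue squaring.
x_1 = 2361^2 mod 2993 = 1355.
x_2 = 1355^2 mod 2993 = 1316.
x_3 = 1316^2 mod 2993 = 1902.
Reached i = s−1 = 3 without hitting −1: 1114 is a Miller–Rabin witness and 2993 is composite.

yes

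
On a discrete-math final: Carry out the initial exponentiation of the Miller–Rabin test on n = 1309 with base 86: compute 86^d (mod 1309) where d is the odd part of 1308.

477

n − 1 = 1308 = 2^2 · 327, so s = 2 and d = 327.
86^327 mod 1309 = 477.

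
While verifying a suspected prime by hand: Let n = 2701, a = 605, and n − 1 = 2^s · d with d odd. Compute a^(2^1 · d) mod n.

2071

n − 1 = 2700 = 2^2 · 675, so s = 2 and d = 675.
Repeated squaring mod 2701: 605^1 ≡ 605, 605^2 ≡ 1390, 605^4 ≡ 885, 605^8 ≡ 2636, 605^16 ≡ 1524, 605^32 ≡ 2417, 605^64 ≡ 2327, 605^128 ≡ 2125, 605^256 ≡ 2254, 605^512 ≡ 2636.
675 = 512 + 128 + 32 + 2 + 1, so 605^675 ≡ 2636·2125·2417·1390·605 ≡ 2399 (mod 2701).
x_0 = 2399.
x_1 = 2399^2 mod 2701 = 2071.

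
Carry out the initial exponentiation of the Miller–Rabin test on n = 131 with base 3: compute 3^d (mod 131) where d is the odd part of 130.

1

n − 1 = 130 = 2^1 · 65, so s = 1 and d = 65.
Repeated squaring mod 131: 3^1 ≡ 3, 3^2 ≡ 9, 3^4 ≡ 81, 3^8 ≡ 11, 3^16 ≡ 121, 3^32 ≡ 100, 3^64 ≡ 44.
65 = 64 + 1, so 3^65 ≡ 44·3 ≡ 1 (mod 131).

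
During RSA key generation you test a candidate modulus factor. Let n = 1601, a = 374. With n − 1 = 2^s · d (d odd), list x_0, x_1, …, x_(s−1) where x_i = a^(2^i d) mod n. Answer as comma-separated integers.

n − 1 = 1600 = 2^6 · 25, so s = 6 and d = 25.
x_0 = 374^25 mod 1601 = 1291.
x_1 = 1291^2 mod 1601 = 40.
x_2 = 40^2 mod 1601 = 1600.
x_3 = 1600^2 mod 1601 = 1.
x_4 = 1^2 mod 1601 = 1.
x_5 = 1^2 mod 1601 = 1.

1291, 40, 1600, 1, 1, 1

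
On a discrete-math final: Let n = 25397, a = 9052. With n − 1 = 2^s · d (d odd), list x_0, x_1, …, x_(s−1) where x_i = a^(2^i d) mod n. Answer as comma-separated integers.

n − 1 = 25396 = 2^2 · 6349, so s = 2 and d = 6349.
x_0 = 9052^6349 mod 25397 = 24605.
x_1 = 24605^2 mod 25397 = 17736.

24605, 17736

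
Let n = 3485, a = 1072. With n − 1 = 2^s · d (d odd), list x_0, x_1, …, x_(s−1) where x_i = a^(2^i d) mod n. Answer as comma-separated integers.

n − 1 = 3484 = 2^2 · 871, so s = 2 and d = 871.
x_0 = 1072^871 mod 3485 = 1038.
x_1 = 1038^2 mod 3485 = 579.

1038, 579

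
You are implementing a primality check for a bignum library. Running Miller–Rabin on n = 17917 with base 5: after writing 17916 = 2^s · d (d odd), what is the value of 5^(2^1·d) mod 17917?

9986

n − 1 = 17916 = 2^2 · 4479, so s = 2 and d = 4479.
x_0 = 5^4479 mod 17917 = 4092.
x_1 = 4092^2 mod 17917 = 9986.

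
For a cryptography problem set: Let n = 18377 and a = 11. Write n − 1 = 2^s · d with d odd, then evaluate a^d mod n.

n − 1 = 18376 = 2^3 · 2297, so s = 3 and d = 2297.
11^2297 mod 18377 = 4205.

4205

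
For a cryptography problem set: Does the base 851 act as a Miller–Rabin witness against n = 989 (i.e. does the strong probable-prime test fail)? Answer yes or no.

n − 1 = 988 = 2^2 · 247, so s = 2 and d = 247.
x_0 = 851^247 mod 989 = 460.
x_0 is neither 1 nor 988, so continue squaring.
x_1 = 460^2 mod 989 = 943.
Reached i = s−1 = 1 without hitting −1: 851 is a Miller–Rabin witness and 989 is composite.

yes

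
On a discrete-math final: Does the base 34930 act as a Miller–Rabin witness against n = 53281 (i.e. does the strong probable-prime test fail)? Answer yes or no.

n − 1 = 53280 = 2^5 · 1665, so s = 5 and d = 1665.
x_0 = 34930^1665 mod 53281 = 633.
x_0 is neither 1 nor 53280, so continue squaring.
x_1 = 633^2 mod 53281 = 27722.
x_2 = 27722^2 mod 53281 = 37421.
x_3 = 37421^2 mod 53281 = 53280.
x_3 ≡ −1, so 34930 is not a witness.

no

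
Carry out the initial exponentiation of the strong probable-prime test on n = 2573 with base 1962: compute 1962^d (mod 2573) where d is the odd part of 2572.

1382

n − 1 = 2572 = 2^2 · 643, so s = 2 and d = 643.
1962^643 mod 2573 = 1382.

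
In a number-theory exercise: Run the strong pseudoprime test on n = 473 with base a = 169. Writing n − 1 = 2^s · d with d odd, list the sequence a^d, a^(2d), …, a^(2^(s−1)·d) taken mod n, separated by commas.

n − 1 = 472 = 2^3 · 59, so s = 3 and d = 59.
x_0 = 169^59 mod 473 = 146.
x_1 = 146^2 mod 473 = 31.
x_2 = 31^2 mod 473 = 15.

146, 31, 15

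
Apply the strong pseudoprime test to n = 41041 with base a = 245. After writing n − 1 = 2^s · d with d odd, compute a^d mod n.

21770

n − 1 = 41040 = 2^4 · 2565, so s = 4 and d = 2565.
245^2565 mod 41041 = 21770.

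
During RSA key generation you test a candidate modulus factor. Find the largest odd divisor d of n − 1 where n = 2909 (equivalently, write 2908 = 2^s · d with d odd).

Halving: 2908 → 1454 → 727; 727 is odd.
So 2908 = 2^2 · 727.

727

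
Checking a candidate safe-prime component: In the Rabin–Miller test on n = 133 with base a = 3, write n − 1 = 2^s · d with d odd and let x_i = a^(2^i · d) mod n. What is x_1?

106

n − 1 = 132 = 2^2 · 33, so s = 2 and d = 33.
Repeated squaring mod 133: 3^1 ≡ 3, 3^2 ≡ 9, 3^4 ≡ 81, 3^8 ≡ 44, 3^16 ≡ 74, 3^32 ≡ 23.
33 = 32 + 1, so 3^33 ≡ 23·3 ≡ 69 (mod 133).
x_0 = 69.
x_1 = 69^2 mod 133 = 106.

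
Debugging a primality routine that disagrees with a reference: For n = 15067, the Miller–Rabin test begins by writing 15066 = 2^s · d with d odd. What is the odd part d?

Halving: 15066 → 7533; 7533 is odd.
So 15066 = 2^1 · 7533.

7533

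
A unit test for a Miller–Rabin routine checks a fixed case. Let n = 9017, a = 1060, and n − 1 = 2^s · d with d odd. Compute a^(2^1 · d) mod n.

8577

n − 1 = 9016 = 2^3 · 1127, so s = 3 and d = 1127.
x_0 = 1060^1127 mod 9017 = 2389.
x_1 = 2389^2 mod 9017 = 8577.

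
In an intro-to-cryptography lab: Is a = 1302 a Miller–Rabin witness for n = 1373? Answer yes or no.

no

n − 1 = 1372 = 2^2 · 343, so s = 2 and d = 343.
Repeated squaring mod 1373: 1302^1 ≡ 1302, 1302^2 ≡ 922, 1302^4 ≡ 197, 1302^8 ≡ 365, 1302^16 ≡ 44, 1302^32 ≡ 563, 1302^64 ≡ 1179, 1302^128 ≡ 565, 1302^256 ≡ 689.
343 = 256 + 64 + 16 + 4 + 2 + 1, so 1302^343 ≡ 689·1179·44·197·922·1302 ≡ 1 (mod 1373).
x_0 = 1302^343 mod 1373 = 1.
x_0 = 1, so 1302 is not a witness.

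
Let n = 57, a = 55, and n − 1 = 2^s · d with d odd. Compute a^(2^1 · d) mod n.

25

n − 1 = 56 = 2^3 · 7, so s = 3 and d = 7.
x_0 = 55^7 mod 57 = 43.
x_1 = 43^2 mod 57 = 25.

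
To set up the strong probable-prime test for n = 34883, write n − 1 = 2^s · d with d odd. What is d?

17441

Halving: 34882 → 17441; 17441 is odd.
So 34882 = 2^1 · 17441.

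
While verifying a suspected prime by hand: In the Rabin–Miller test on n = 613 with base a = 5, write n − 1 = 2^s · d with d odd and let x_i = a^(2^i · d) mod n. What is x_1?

n − 1 = 612 = 2^2 · 153, so s = 2 and d = 153.
x_0 = 5^153 mod 613 = 35.
x_1 = 35^2 mod 613 = 612.

612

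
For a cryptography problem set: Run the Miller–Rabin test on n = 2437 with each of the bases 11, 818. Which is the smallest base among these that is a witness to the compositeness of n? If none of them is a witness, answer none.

none

n − 1 = 2436 = 2^2 · 609, so s = 2 and d = 609.
Base 11: x_0 = 11^609 mod 2437 = 398. x_0 is neither 1 nor 2436, so continue squaring. x_1 = 398^2 mod 2437 = 2436. x_1 ≡ −1, so 11 is not a witness.
Base 818: x_0 = 818^609 mod 2437 = 2039. x_0 is neither 1 nor 2436, so continue squaring. x_1 = 2039^2 mod 2437 = 2436. x_1 ≡ −1, so 818 is not a witness.
No listed base is a witness for 2437.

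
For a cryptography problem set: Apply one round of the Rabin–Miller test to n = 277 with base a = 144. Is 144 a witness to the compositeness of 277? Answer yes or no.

no

n − 1 = 276 = 2^2 · 69, so s = 2 and d = 69.
x_0 = 144^69 mod 277 = 1.
x_0 = 1, so 144 is not a witness.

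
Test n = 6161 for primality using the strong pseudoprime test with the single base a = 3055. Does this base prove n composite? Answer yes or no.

n − 1 = 6160 = 2^4 · 385, so s = 4 and d = 385.
x_0 = 3055^385 mod 6161 = 5538.
x_0 is neither 1 nor 6160, so continue squaring.
x_1 = 5538^2 mod 6161 = 6147.
x_2 = 6147^2 mod 6161 = 196.
x_3 = 196^2 mod 6161 = 1450.
Reached i = s−1 = 3 without hitting −1: 3055 is a Miller–Rabin witness and 6161 is composite.

yes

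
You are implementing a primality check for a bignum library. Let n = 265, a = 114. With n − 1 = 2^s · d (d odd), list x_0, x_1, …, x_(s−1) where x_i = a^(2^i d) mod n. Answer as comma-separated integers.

164, 131, 201

n − 1 = 264 = 2^3 · 33, so s = 3 and d = 33.
x_0 = 114^33 mod 265 = 164.
x_1 = 164^2 mod 265 = 131.
x_2 = 131^2 mod 265 = 201.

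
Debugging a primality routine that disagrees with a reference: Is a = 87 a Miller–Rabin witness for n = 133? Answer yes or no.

n − 1 = 132 = 2^2 · 33, so s = 2 and d = 33.
Repeated squaring mod 133: 87^1 ≡ 87, 87^2 ≡ 121, 87^4 ≡ 11, 87^8 ≡ 121, 87^16 ≡ 11, 87^32 ≡ 121.
33 = 32 + 1, so 87^33 ≡ 121·87 ≡ 20 (mod 133).
x_0 = 87^33 mod 133 = 20.
x_0 is neither 1 nor 132, so continue squaring.
x_1 = 20^2 mod 133 = 1.
x_1 = 1 but x_0 ≠ ±1, a nontrivial square root of 1 — 87 is a witness and 133 is composite.

yes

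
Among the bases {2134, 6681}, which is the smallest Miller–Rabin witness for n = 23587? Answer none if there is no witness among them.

n − 1 = 23586 = 2^1 · 11793, so s = 1 and d = 11793.
Base 2134: x_0 = 2134^11793 mod 23587 = 20154. x_0 ∉ {1, 23586} and s = 1, so 2134 is a Miller–Rabin witness and 23587 is composite.
Base 6681: x_0 = 6681^11793 mod 23587 = 5280. x_0 ∉ {1, 23586} and s = 1, so 6681 is a Miller–Rabin witness and 23587 is composite.
The smallest witness among the given bases is 2134.

2134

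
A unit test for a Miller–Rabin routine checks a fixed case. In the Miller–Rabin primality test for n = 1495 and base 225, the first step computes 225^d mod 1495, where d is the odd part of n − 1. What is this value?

285

n − 1 = 1494 = 2^1 · 747, so s = 1 and d = 747.
225^747 mod 1495 = 285.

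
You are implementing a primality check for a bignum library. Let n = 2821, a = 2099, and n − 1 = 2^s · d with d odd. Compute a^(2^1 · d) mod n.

n − 1 = 2820 = 2^2 · 705, so s = 2 and d = 705.
Repeated squaring mod 2821: 2099^1 ≡ 2099, 2099^2 ≡ 2220, 2099^4 ≡ 113, 2099^8 ≡ 1485, 2099^16 ≡ 2024, 2099^32 ≡ 484, 2099^64 ≡ 113, 2099^128 ≡ 1485, 2099^256 ≡ 2024, 2099^512 ≡ 484.
705 = 512 + 128 + 64 + 1, so 2099^705 ≡ 484·1485·113·2099 ≡ 1084 (mod 2821).
x_0 = 1084.
x_1 = 1084^2 mod 2821 = 1520.

1520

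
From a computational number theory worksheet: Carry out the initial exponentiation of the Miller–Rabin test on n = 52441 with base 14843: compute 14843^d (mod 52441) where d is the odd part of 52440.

21525

n − 1 = 52440 = 2^3 · 6555, so s = 3 and d = 6555.
14843^6555 mod 52441 = 21525.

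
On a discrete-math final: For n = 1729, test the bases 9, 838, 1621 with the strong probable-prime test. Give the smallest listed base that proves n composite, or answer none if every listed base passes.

n − 1 = 1728 = 2^6 · 27, so s = 6 and d = 27.
Base 9: x_0 = 9^27 mod 1729 = 1. x_0 = 1, so 9 is not a witness.
Base 838: x_0 = 838^27 mod 1729 = 398. x_0 is neither 1 nor 1728, so continue squaring. x_1 = 398^2 mod 1729 = 1065. x_2 = 1065^2 mod 1729 = 1. x_2 = 1 but x_1 ≠ ±1, a nontrivial square root of 1 — 838 is a witness and 1729 is composite.
Base 1621: x_0 = 1621^27 mod 1729 = 1. x_0 = 1, so 1621 is not a witness.
The smallest witness among the given bases is 838.

838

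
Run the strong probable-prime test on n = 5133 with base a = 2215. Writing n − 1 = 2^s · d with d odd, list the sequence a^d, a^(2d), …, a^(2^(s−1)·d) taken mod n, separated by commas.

n − 1 = 5132 = 2^2 · 1283, so s = 2 and d = 1283.
x_0 = 2215^1283 mod 5133 = 172.
x_1 = 172^2 mod 5133 = 3919.

172, 3919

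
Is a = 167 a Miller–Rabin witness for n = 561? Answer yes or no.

yes

n − 1 = 560 = 2^4 · 35, so s = 4 and d = 35.
x_0 = 167^35 mod 561 = 296.
x_0 is neither 1 nor 560, so continue squaring.
x_1 = 296^2 mod 561 = 100.
x_2 = 100^2 mod 561 = 463.
x_3 = 463^2 mod 561 = 67.
Reached i = s−1 = 3 without hitting −1: 167 is a Miller–Rabin witness and 561 is composite.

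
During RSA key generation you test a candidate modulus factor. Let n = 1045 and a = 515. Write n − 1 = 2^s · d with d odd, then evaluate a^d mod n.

75

n − 1 = 1044 = 2^2 · 261, so s = 2 and d = 261.
By repeated squaring, 515^261 ≡ 75 (mod 1045).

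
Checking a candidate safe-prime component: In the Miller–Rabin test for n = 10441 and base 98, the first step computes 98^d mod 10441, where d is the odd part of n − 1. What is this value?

n − 1 = 10440 = 2^3 · 1305, so s = 3 and d = 1305.
98^1305 mod 10441 = 5816.

5816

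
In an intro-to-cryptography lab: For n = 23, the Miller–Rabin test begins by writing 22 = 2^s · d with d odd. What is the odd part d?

11

Halving: 22 → 11; 11 is odd.
So 22 = 2^1 · 11.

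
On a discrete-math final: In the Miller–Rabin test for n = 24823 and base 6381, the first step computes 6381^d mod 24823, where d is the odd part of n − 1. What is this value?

n − 1 = 24822 = 2^1 · 12411, so s = 1 and d = 12411.
By repeated squaring, 6381^12411 ≡ 13572 (mod 24823).

13572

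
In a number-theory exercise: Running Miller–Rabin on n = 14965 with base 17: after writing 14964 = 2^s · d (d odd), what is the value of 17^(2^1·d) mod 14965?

n − 1 = 14964 = 2^2 · 3741, so s = 2 and d = 3741.
x_0 = 17^3741 mod 14965 = 3222.
x_1 = 3222^2 mod 14965 = 10539.

10539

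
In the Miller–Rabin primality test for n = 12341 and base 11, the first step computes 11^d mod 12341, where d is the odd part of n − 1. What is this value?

9433

n − 1 = 12340 = 2^2 · 3085, so s = 2 and d = 3085.
11^3085 mod 12341 = 9433.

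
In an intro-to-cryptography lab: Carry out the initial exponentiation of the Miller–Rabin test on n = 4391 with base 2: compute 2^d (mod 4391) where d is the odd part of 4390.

1

n − 1 = 4390 = 2^1 · 2195, so s = 1 and d = 2195.
Repeated squaring mod 4391: 2^1 ≡ 2, 2^2 ≡ 4, 2^4 ≡ 16, 2^8 ≡ 256, 2^16 ≡ 4062, 2^32 ≡ 2857, 2^64 ≡ 3971, 2^128 ≡ 760, 2^256 ≡ 2379, 2^512 ≡ 4033, 2^1024 ≡ 825, 2^2048 ≡ 20.
2195 = 2048 + 128 + 16 + 2 + 1, so 2^2195 ≡ 20·760·4062·4·2 ≡ 1 (mod 4391).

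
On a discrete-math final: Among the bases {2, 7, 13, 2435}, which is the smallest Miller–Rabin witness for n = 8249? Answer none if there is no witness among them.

n − 1 = 8248 = 2^3 · 1031, so s = 3 and d = 1031.
Base 2: x_0 = 2^1031 mod 8249 = 7624. x_0 is neither 1 nor 8248, so continue squaring. x_1 = 7624^2 mod 8249 = 2922. x_2 = 2922^2 mod 8249 = 369. Reached i = s−1 = 2 without hitting −1: 2 is a Miller–Rabin witness and 8249 is composite.
Base 7: x_0 = 7^1031 mod 8249 = 2211. x_0 is neither 1 nor 8248, so continue squaring. x_1 = 2211^2 mod 8249 = 5113. x_2 = 5113^2 mod 8249 = 1688. Reached i = s−1 = 2 without hitting −1: 7 is a Miller–Rabin witness and 8249 is composite.
Base 13: x_0 = 13^1031 mod 8249 = 1347. x_0 is neither 1 nor 8248, so continue squaring. x_1 = 1347^2 mod 8249 = 7878. x_2 = 7878^2 mod 8249 = 5657. Reached i = s−1 = 2 without hitting −1: 13 is a Miller–Rabin witness and 8249 is composite.
Base 2435: x_0 = 2435^1031 mod 8249 = 2224. x_0 is neither 1 nor 8248, so continue squaring. x_1 = 2224^2 mod 8249 = 5025. x_2 = 5025^2 mod 8249 = 436. Reached i = s−1 = 2 without hitting −1: 2435 is a Miller–Rabin witness and 8249 is composite.
The smallest witness among the given bases is 2.

2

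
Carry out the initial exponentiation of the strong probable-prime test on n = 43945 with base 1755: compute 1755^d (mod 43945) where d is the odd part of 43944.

13570

n − 1 = 43944 = 2^3 · 5493, so s = 3 and d = 5493.
Repeated squaring mod 43945: 1755^1 ≡ 1755, 1755^2 ≡ 3875, 1755^4 ≡ 30380, 1755^8 ≡ 11510, 1755^16 ≡ 29870, 1755^32 ≡ 1565, 1755^64 ≡ 32250, 1755^128 ≡ 16185, 1755^256 ≡ 42025, 1755^512 ≡ 38965, 1755^1024 ≡ 15420, 1755^2048 ≡ 33950, 1755^4096 ≡ 13040.
5493 = 4096 + 1024 + 256 + 64 + 32 + 16 + 4 + 1, so 1755^5493 ≡ 13040·15420·42025·32250·1565·29870·30380·1755 ≡ 13570 (mod 43945).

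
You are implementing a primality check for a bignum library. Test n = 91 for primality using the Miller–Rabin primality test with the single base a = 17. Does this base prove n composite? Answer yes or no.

n − 1 = 90 = 2^1 · 45, so s = 1 and d = 45.
Repeated squaring mod 91: 17^1 ≡ 17, 17^2 ≡ 16, 17^4 ≡ 74, 17^8 ≡ 16, 17^16 ≡ 74, 17^32 ≡ 16.
45 = 32 + 8 + 4 + 1, so 17^45 ≡ 16·16·74·17 ≡ 90 (mod 91).
x_0 = 17^45 mod 91 = 90.
x_0 = 90 ≡ −1, so 17 is not a witness.

no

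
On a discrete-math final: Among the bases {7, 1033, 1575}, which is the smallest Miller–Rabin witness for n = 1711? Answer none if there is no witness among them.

n − 1 = 1710 = 2^1 · 855, so s = 1 and d = 855.
Base 7: x_0 = 7^855 mod 1711 = 500. x_0 ∉ {1, 1710} and s = 1, so 7 is a Miller–Rabin witness and 1711 is composite.
Base 1033: x_0 = 1033^855 mod 1711 = 1026. x_0 ∉ {1, 1710} and s = 1, so 1033 is a Miller–Rabin witness and 1711 is composite.
Base 1575: x_0 = 1575^855 mod 1711 = 879. x_0 ∉ {1, 1710} and s = 1, so 1575 is a Miller–Rabin witness and 1711 is composite.
The smallest witness among the given bases is 7.

7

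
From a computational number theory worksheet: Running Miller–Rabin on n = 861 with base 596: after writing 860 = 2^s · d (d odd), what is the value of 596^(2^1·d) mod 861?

337

n − 1 = 860 = 2^2 · 215, so s = 2 and d = 215.
x_0 = 596^215 mod 861 = 407.
x_1 = 407^2 mod 861 = 337.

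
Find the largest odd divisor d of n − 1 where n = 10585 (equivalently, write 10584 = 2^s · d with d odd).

Halving: 10584 → 5292 → 2646 → 1323; 1323 is odd.
So 10584 = 2^3 · 1323.

1323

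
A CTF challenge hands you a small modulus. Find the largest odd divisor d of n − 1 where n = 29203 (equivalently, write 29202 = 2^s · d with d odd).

Halving: 29202 → 14601; 14601 is odd.
So 29202 = 2^1 · 14601.

14601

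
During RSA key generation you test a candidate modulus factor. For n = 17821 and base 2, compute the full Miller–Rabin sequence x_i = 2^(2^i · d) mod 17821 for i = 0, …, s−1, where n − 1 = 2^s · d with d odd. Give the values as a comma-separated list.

n − 1 = 17820 = 2^2 · 4455, so s = 2 and d = 4455.
x_0 = 2^4455 mod 17821 = 14088.
x_1 = 14088^2 mod 17821 = 17088.

14088, 17088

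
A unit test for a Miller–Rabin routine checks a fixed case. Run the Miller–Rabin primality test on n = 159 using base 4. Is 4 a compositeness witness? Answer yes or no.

yes

n − 1 = 158 = 2^1 · 79, so s = 1 and d = 79.
x_0 = 4^79 mod 159 = 4.
x_0 ∉ {1, 158} and s = 1, so 4 is a Miller–Rabin witness and 159 is composite.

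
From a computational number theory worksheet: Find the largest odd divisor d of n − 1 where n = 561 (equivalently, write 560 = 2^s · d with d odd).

35

Halving: 560 → 280 → 140 → 70 → 35; 35 is odd.
So 560 = 2^4 · 35.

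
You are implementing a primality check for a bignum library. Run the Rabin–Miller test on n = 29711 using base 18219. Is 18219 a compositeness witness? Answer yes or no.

n − 1 = 29710 = 2^1 · 14855, so s = 1 and d = 14855.
x_0 = 18219^14855 mod 29711 = 12926.
x_0 ∉ {1, 29710} and s = 1, so 18219 is a Miller–Rabin witness and 29711 is composite.

yes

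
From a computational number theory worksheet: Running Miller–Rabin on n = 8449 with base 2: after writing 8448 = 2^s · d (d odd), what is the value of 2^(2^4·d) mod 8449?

5475

n − 1 = 8448 = 2^8 · 33, so s = 8 and d = 33.
x_0 = 2^33 mod 8449 = 5272.
x_1 = 5272^2 mod 8449 = 5223.
x_2 = 5223^2 mod 8449 = 6357.
x_3 = 6357^2 mod 8449 = 8331.
x_4 = 8331^2 mod 8449 = 5475.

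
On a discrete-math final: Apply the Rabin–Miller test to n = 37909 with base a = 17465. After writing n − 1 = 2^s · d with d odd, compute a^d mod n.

29522

n − 1 = 37908 = 2^2 · 9477, so s = 2 and d = 9477.
Repeated squaring mod 37909: 17465^1 ≡ 17465, 17465^2 ≡ 10411, 17465^4 ≡ 7090, 17465^8 ≡ 766, 17465^16 ≡ 18121, 17465^32 ≡ 2883, 17465^64 ≡ 9618, 17465^128 ≡ 7964, 17465^256 ≡ 3539, 17465^512 ≡ 14551, 17465^1024 ≡ 9836, 17465^2048 ≡ 3128, 17465^4096 ≡ 3862, 17465^8192 ≡ 16807.
9477 = 8192 + 1024 + 256 + 4 + 1, so 17465^9477 ≡ 16807·9836·3539·7090·17465 ≡ 29522 (mod 37909).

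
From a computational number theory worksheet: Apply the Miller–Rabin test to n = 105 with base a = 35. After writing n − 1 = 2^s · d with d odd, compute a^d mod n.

n − 1 = 104 = 2^3 · 13, so s = 3 and d = 13.
Repeated squaring mod 105: 35^1 ≡ 35, 35^2 ≡ 70, 35^4 ≡ 70, 35^8 ≡ 70.
13 = 8 + 4 + 1, so 35^13 ≡ 70·70·35 ≡ 35 (mod 105).

35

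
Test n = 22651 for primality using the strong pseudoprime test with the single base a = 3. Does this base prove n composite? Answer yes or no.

no

n − 1 = 22650 = 2^1 · 11325, so s = 1 and d = 11325.
x_0 = 3^11325 mod 22651 = 22650.
x_0 = 22650 ≡ −1, so 3 is not a witness.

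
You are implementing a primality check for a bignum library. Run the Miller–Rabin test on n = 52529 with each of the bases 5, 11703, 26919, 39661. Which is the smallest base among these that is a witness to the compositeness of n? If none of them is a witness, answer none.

n − 1 = 52528 = 2^4 · 3283, so s = 4 and d = 3283.
Base 5: x_0 = 5^3283 mod 52529 = 1295. x_0 is neither 1 nor 52528, so continue squaring. x_1 = 1295^2 mod 52529 = 48626. x_2 = 48626^2 mod 52529 = 52528. x_2 ≡ −1, so 5 is not a witness.
Base 11703: x_0 = 11703^3283 mod 52529 = 14734. x_0 is neither 1 nor 52528, so continue squaring. x_1 = 14734^2 mod 52529 = 40928. x_2 = 40928^2 mod 52529 = 3903. x_3 = 3903^2 mod 52529 = 52528. x_3 ≡ −1, so 11703 is not a witness.
Base 26919: x_0 = 26919^3283 mod 52529 = 51234. x_0 is neither 1 nor 52528, so continue squaring. x_1 = 51234^2 mod 52529 = 48626. x_2 = 48626^2 mod 52529 = 52528. x_2 ≡ −1, so 26919 is not a witness.
Base 39661: x_0 = 39661^3283 mod 52529 = 40026. x_0 is neither 1 nor 52528, so continue squaring. x_1 = 40026^2 mod 52529 = 51234. x_2 = 51234^2 mod 52529 = 48626. x_3 = 48626^2 mod 52529 = 52528. x_3 ≡ −1, so 39661 is not a witness.
No listed base is a witness for 52529.

none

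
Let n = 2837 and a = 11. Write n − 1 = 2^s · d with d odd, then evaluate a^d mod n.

n − 1 = 2836 = 2^2 · 709, so s = 2 and d = 709.
11^709 mod 2837 = 416.

416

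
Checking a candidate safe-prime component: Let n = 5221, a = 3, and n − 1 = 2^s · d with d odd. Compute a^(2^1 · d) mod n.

4627

n − 1 = 5220 = 2^2 · 1305, so s = 2 and d = 1305.
x_0 = 3^1305 mod 5221 = 4648.
x_1 = 4648^2 mod 5221 = 4627.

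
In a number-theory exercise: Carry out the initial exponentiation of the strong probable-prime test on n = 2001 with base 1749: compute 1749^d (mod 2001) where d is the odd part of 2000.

n − 1 = 2000 = 2^4 · 125, so s = 4 and d = 125.
Repeated squaring mod 2001: 1749^1 ≡ 1749, 1749^2 ≡ 1473, 1749^4 ≡ 645, 1749^8 ≡ 1818, 1749^16 ≡ 1473, 1749^32 ≡ 645, 1749^64 ≡ 1818.
125 = 64 + 32 + 16 + 8 + 4 + 1, so 1749^125 ≡ 1818·645·1473·1818·645·1749 ≡ 1956 (mod 2001).

1956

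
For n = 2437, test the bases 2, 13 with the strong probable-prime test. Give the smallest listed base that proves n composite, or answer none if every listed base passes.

n − 1 = 2436 = 2^2 · 609, so s = 2 and d = 609.
Base 2: x_0 = 2^609 mod 2437 = 2039. x_0 is neither 1 nor 2436, so continue squaring. x_1 = 2039^2 mod 2437 = 2436. x_1 ≡ −1, so 2 is not a witness.
Base 13: x_0 = 13^609 mod 2437 = 398. x_0 is neither 1 nor 2436, so continue squaring. x_1 = 398^2 mod 2437 = 2436. x_1 ≡ −1, so 13 is not a witness.
No listed base is a witness for 2437.

none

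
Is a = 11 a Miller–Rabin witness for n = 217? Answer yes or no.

n − 1 = 216 = 2^3 · 27, so s = 3 and d = 27.
Repeated squaring mod 217: 11^1 ≡ 11, 11^2 ≡ 121, 11^4 ≡ 102, 11^8 ≡ 205, 11^16 ≡ 144.
27 = 16 + 8 + 2 + 1, so 11^27 ≡ 144·205·121·11 ≡ 15 (mod 217).
x_0 = 11^27 mod 217 = 15.
x_0 is neither 1 nor 216, so continue squaring.
x_1 = 15^2 mod 217 = 8.
x_2 = 8^2 mod 217 = 64.
Reached i = s−1 = 2 without hitting −1: 11 is a Miller–Rabin witness and 217 is composite.

yes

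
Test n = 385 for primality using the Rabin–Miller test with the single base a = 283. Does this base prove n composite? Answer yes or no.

n − 1 = 384 = 2^7 · 3, so s = 7 and d = 3.
x_0 = 283^3 mod 385 = 237.
x_0 is neither 1 nor 384, so continue squaring.
x_1 = 237^2 mod 385 = 344.
x_2 = 344^2 mod 385 = 141.
x_3 = 141^2 mod 385 = 246.
x_4 = 246^2 mod 385 = 71.
x_5 = 71^2 mod 385 = 36.
x_6 = 36^2 mod 385 = 141.
Reached i = s−1 = 6 without hitting −1: 283 is a Miller–Rabin witness and 385 is composite.

yes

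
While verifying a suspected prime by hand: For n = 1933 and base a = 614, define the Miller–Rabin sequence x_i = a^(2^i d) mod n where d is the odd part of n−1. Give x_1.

n − 1 = 1932 = 2^2 · 483, so s = 2 and d = 483.
Repeated squaring mod 1933: 614^1 ≡ 614, 614^2 ≡ 61, 614^4 ≡ 1788, 614^8 ≡ 1695, 614^16 ≡ 587, 614^32 ≡ 495, 614^64 ≡ 1467, 614^128 ≡ 660, 614^256 ≡ 675.
483 = 256 + 128 + 64 + 32 + 2 + 1, so 614^483 ≡ 675·660·1467·495·61·614 ≡ 1 (mod 1933).
x_0 = 1.
x_1 = 1^2 mod 1933 = 1.

1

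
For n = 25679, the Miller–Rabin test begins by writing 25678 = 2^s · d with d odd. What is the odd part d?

Halving: 25678 → 12839; 12839 is odd.
So 25678 = 2^1 · 12839.

12839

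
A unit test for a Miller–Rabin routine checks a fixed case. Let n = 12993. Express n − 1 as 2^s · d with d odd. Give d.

203

Halving: 12992 → 6496 → 3248 → 1624 → 812 → 406 → 203; 203 is odd.
So 12992 = 2^6 · 203.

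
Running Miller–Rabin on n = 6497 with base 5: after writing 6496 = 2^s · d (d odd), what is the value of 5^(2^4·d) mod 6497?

3360

n − 1 = 6496 = 2^5 · 203, so s = 5 and d = 203.
Repeated squaring mod 6497: 5^1 ≡ 5, 5^2 ≡ 25, 5^4 ≡ 625, 5^8 ≡ 805, 5^16 ≡ 4822, 5^32 ≡ 5418, 5^64 ≡ 1278, 5^128 ≡ 2537.
203 = 128 + 64 + 8 + 2 + 1, so 5^203 ≡ 2537·1278·805·25·5 ≡ 524 (mod 6497).
x_0 = 524.
x_1 = 524^2 mod 6497 = 1702.
x_2 = 1702^2 mod 6497 = 5639.
x_3 = 5639^2 mod 6497 = 2003.
x_4 = 2003^2 mod 6497 = 3360.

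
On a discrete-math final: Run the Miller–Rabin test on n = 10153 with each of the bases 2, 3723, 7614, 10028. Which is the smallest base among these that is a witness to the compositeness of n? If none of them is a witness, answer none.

n − 1 = 10152 = 2^3 · 1269, so s = 3 and d = 1269.
Base 2: x_0 = 2^1269 mod 10153 = 512. x_0 is neither 1 nor 10152, so continue squaring. x_1 = 512^2 mod 10153 = 8319. x_2 = 8319^2 mod 10153 = 2913. Reached i = s−1 = 2 without hitting −1: 2 is a Miller–Rabin witness and 10153 is composite.
Base 3723: x_0 = 3723^1269 mod 10153 = 603. x_0 is neither 1 nor 10152, so continue squaring. x_1 = 603^2 mod 10153 = 8254. x_2 = 8254^2 mod 10153 = 1886. Reached i = s−1 = 2 without hitting −1: 3723 is a Miller–Rabin witness and 10153 is composite.
Base 7614: x_0 = 7614^1269 mod 10153 = 1821. x_0 is neither 1 nor 10152, so continue squaring. x_1 = 1821^2 mod 10153 = 6163. x_2 = 6163^2 mod 10153 = 196. Reached i = s−1 = 2 without hitting −1: 7614 is a Miller–Rabin witness and 10153 is composite.
Base 10028: x_0 = 10028^1269 mod 10153 = 3099. x_0 is neither 1 nor 10152, so continue squaring. x_1 = 3099^2 mod 10153 = 9216. x_2 = 9216^2 mod 10153 = 4811. Reached i = s−1 = 2 without hitting −1: 10028 is a Miller–Rabin witness and 10153 is composite.
The smallest witness among the given bases is 2.

2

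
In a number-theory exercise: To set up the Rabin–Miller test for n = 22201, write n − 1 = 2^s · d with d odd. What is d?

Halving: 22200 → 11100 → 5550 → 2775; 2775 is odd.
So 22200 = 2^3 · 2775.

2775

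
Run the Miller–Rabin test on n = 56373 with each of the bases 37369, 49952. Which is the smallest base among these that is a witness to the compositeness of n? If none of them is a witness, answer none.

37369

n − 1 = 56372 = 2^2 · 14093, so s = 2 and d = 14093.
Base 37369: x_0 = 37369^14093 mod 56373 = 21883. x_0 is neither 1 nor 56372, so continue squaring. x_1 = 21883^2 mod 56373 = 33427. Reached i = s−1 = 1 without hitting −1: 37369 is a Miller–Rabin witness and 56373 is composite.
Base 49952: x_0 = 49952^14093 mod 56373 = 191. x_0 is neither 1 nor 56372, so continue squaring. x_1 = 191^2 mod 56373 = 36481. Reached i = s−1 = 1 without hitting −1: 49952 is a Miller–Rabin witness and 56373 is composite.
The smallest witness among the given bases is 37369.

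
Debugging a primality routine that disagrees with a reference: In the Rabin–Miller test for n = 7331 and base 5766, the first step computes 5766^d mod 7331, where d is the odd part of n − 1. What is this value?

n − 1 = 7330 = 2^1 · 3665, so s = 1 and d = 3665.
5766^3665 mod 7331 = 7330.

7330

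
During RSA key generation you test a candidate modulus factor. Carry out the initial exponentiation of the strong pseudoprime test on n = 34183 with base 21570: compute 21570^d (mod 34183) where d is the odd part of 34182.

n − 1 = 34182 = 2^1 · 17091, so s = 1 and d = 17091.
Repeated squaring mod 34183: 21570^1 ≡ 21570, 21570^2 ≡ 87, 21570^4 ≡ 7569, 21570^8 ≡ 33236, 21570^16 ≡ 8051, 21570^32 ≡ 7633, 21570^64 ≡ 14857, 21570^128 ≡ 10818, 21570^256 ≡ 20715, 21570^512 ≡ 12026, 21570^1024 ≡ 30586, 21570^2048 ≡ 17235, 21570^4096 ≡ 29138, 21570^8192 ≡ 19873, 21570^16384 ≡ 19930.
17091 = 16384 + 512 + 128 + 64 + 2 + 1, so 21570^17091 ≡ 19930·12026·10818·14857·87·21570 ≡ 34182 (mod 34183).

34182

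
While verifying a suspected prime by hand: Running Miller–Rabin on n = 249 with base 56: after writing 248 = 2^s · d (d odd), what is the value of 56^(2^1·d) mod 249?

127

n − 1 = 248 = 2^3 · 31, so s = 3 and d = 31.
x_0 = 56^31 mod 249 = 224.
x_1 = 224^2 mod 249 = 127.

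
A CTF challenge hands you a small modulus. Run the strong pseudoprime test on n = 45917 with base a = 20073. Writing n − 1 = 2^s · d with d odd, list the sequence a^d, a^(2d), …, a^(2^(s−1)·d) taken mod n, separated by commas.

12686, 41428

n − 1 = 45916 = 2^2 · 11479, so s = 2 and d = 11479.
x_0 = 20073^11479 mod 45917 = 12686.
x_1 = 12686^2 mod 45917 = 41428.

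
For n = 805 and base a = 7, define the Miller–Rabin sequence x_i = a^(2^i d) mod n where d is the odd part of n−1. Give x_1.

119

n − 1 = 804 = 2^2 · 201, so s = 2 and d = 201.
By repeated squaring, 7^201 ≡ 182 (mod 805).
x_0 = 182.
x_1 = 182^2 mod 805 = 119.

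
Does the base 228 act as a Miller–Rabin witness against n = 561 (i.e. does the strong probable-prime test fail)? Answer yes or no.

yes

n − 1 = 560 = 2^4 · 35, so s = 4 and d = 35.
x_0 = 228^35 mod 561 = 54.
x_0 is neither 1 nor 560, so continue squaring.
x_1 = 54^2 mod 561 = 111.
x_2 = 111^2 mod 561 = 540.
x_3 = 540^2 mod 561 = 441.
Reached i = s−1 = 3 without hitting −1: 228 is a Miller–Rabin witness and 561 is composite.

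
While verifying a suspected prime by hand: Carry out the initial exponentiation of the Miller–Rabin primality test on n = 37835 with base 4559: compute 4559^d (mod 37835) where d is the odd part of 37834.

21949

n − 1 = 37834 = 2^1 · 18917, so s = 1 and d = 18917.
4559^18917 mod 37835 = 21949.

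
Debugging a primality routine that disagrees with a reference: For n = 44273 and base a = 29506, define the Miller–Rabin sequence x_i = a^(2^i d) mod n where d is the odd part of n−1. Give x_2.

44272

n − 1 = 44272 = 2^4 · 2767, so s = 4 and d = 2767.
x_0 = 29506^2767 mod 44273 = 1563.
x_1 = 1563^2 mod 44273 = 7954.
x_2 = 7954^2 mod 44273 = 44272.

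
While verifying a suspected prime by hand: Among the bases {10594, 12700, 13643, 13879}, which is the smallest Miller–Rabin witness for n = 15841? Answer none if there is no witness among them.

n − 1 = 15840 = 2^5 · 495, so s = 5 and d = 495.
Base 10594: x_0 = 10594^495 mod 15841 = 15840. x_0 = 15840 ≡ −1, so 10594 is not a witness.
Base 12700: x_0 = 12700^495 mod 15841 = 2262. x_0 is neither 1 nor 15840, so continue squaring. x_1 = 2262^2 mod 15841 = 1. x_1 = 1 but x_0 ≠ ±1, a nontrivial square root of 1 — 12700 is a witness and 15841 is composite.
Base 13643: x_0 = 13643^495 mod 15841 = 9051. x_0 is neither 1 nor 15840, so continue squaring. x_1 = 9051^2 mod 15841 = 6790. x_2 = 6790^2 mod 15841 = 6790. x_3 = 6790^2 mod 15841 = 6790. x_4 = 6790^2 mod 15841 = 6790. Reached i = s−1 = 4 without hitting −1: 13643 is a Miller–Rabin witness and 15841 is composite.
Base 13879: x_0 = 13879^495 mod 15841 = 15840. x_0 = 15840 ≡ −1, so 13879 is not a witness.
The smallest witness among the given bases is 12700.

12700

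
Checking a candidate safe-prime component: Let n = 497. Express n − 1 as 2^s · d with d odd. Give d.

31

Halving: 496 → 248 → 124 → 62 → 31; 31 is odd.
So 496 = 2^4 · 31.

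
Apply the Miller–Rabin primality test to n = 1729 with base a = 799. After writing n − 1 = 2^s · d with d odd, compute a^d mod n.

n − 1 = 1728 = 2^6 · 27, so s = 6 and d = 27.
799^27 mod 1729 = 1464.

1464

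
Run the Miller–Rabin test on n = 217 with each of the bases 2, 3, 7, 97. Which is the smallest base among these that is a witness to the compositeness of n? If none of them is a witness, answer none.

n − 1 = 216 = 2^3 · 27, so s = 3 and d = 27.
Base 2: x_0 = 2^27 mod 217 = 190. x_0 is neither 1 nor 216, so continue squaring. x_1 = 190^2 mod 217 = 78. x_2 = 78^2 mod 217 = 8. Reached i = s−1 = 2 without hitting −1: 2 is a Miller–Rabin witness and 217 is composite.
Base 3: x_0 = 3^27 mod 217 = 209. x_0 is neither 1 nor 216, so continue squaring. x_1 = 209^2 mod 217 = 64. x_2 = 64^2 mod 217 = 190. Reached i = s−1 = 2 without hitting −1: 3 is a Miller–Rabin witness and 217 is composite.
Base 7: x_0 = 7^27 mod 217 = 140. x_0 is neither 1 nor 216, so continue squaring. x_1 = 140^2 mod 217 = 70. x_2 = 70^2 mod 217 = 126. Reached i = s−1 = 2 without hitting −1: 7 is a Miller–Rabin witness and 217 is composite.
Base 97: x_0 = 97^27 mod 217 = 202. x_0 is neither 1 nor 216, so continue squaring. x_1 = 202^2 mod 217 = 8. x_2 = 8^2 mod 217 = 64. Reached i = s−1 = 2 without hitting −1: 97 is a Miller–Rabin witness and 217 is composite.
The smallest witness among the given bases is 2.

2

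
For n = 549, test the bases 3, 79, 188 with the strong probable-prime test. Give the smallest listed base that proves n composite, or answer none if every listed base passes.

n − 1 = 548 = 2^2 · 137, so s = 2 and d = 137.
Base 3: x_0 = 3^137 mod 549 = 540. x_0 is neither 1 nor 548, so continue squaring. x_1 = 540^2 mod 549 = 81. Reached i = s−1 = 1 without hitting −1: 3 is a Miller–Rabin witness and 549 is composite.
Base 79: x_0 = 79^137 mod 549 = 148. x_0 is neither 1 nor 548, so continue squaring. x_1 = 148^2 mod 549 = 493. Reached i = s−1 = 1 without hitting −1: 79 is a Miller–Rabin witness and 549 is composite.
Base 188: x_0 = 188^137 mod 549 = 341. x_0 is neither 1 nor 548, so continue squaring. x_1 = 341^2 mod 549 = 442. Reached i = s−1 = 1 without hitting −1: 188 is a Miller–Rabin witness and 549 is composite.
The smallest witness among the given bases is 3.

3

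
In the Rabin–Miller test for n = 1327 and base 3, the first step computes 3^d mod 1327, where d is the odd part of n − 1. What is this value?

1326

n − 1 = 1326 = 2^1 · 663, so s = 1 and d = 663.
3^663 mod 1327 = 1326.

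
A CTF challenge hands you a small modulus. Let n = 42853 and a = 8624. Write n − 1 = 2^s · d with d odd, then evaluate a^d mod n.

n − 1 = 42852 = 2^2 · 10713, so s = 2 and d = 10713.
8624^10713 mod 42853 = 21530.

21530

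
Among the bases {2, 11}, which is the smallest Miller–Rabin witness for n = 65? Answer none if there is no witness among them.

2

n − 1 = 64 = 2^6 · 1, so s = 6 and d = 1.
Base 2: x_0 = 2^1 mod 65 = 2. x_0 is neither 1 nor 64, so continue squaring. x_1 = 2^2 mod 65 = 4. x_2 = 4^2 mod 65 = 16. x_3 = 16^2 mod 65 = 61. x_4 = 61^2 mod 65 = 16. x_5 = 16^2 mod 65 = 61. Reached i = s−1 = 5 without hitting −1: 2 is a Miller–Rabin witness and 65 is composite.
Base 11: x_0 = 11^1 mod 65 = 11. x_0 is neither 1 nor 64, so continue squaring. x_1 = 11^2 mod 65 = 56. x_2 = 56^2 mod 65 = 16. x_3 = 16^2 mod 65 = 61. x_4 = 61^2 mod 65 = 16. x_5 = 16^2 mod 65 = 61. Reached i = s−1 = 5 without hitting −1: 11 is a Miller–Rabin witness and 65 is composite.
The smallest witness among the given bases is 2.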